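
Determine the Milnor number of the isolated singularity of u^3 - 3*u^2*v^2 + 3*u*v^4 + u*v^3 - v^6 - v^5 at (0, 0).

7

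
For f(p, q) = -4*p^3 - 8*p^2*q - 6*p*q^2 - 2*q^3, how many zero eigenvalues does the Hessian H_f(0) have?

Hessian at 0 has rank 0.

2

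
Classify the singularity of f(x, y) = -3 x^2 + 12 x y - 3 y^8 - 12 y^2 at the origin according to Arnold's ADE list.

The Hessian of f at 0 has rank 1. Corank 1: A-series; mu = 7 gives A_7.

A7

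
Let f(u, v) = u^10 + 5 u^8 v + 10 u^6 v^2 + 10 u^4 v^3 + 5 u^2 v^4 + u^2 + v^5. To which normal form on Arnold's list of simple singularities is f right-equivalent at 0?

A_4

The Hessian of f at 0 is [[2, 0], [0, 0]] with rank 1, so corank 1. A Groebner basis of the Jacobian ideal J(f) in C{u,v} is {v^4, u}; counting standard monomials gives mu = 4. Corank 1: A-series; mu = 4 gives A_4.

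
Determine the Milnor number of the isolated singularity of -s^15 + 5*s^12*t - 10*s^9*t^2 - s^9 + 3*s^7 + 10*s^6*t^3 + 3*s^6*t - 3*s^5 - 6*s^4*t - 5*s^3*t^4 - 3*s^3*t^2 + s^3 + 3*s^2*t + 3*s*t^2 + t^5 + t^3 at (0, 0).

The Hessian of f at 0 is [[0, 0], [0, 0]] with rank 0, so corank 2. A Groebner basis of the Jacobian ideal J(f) in C{s,t} is {s^2/2 + s*t^3 + s*t + t^2/2, t^4, s^3 - 3*s*t^2 - 2*t^3, s^2*t + 2*s*t^2 + t^3}; counting standard monomials gives mu = 8. Corank 2; j^3 = (s + t)^3 is a perfect cube, so E-series; the 5-jet and mu = 8 give E_8.

8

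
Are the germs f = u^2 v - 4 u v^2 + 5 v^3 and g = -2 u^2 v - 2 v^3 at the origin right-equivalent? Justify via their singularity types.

Yes.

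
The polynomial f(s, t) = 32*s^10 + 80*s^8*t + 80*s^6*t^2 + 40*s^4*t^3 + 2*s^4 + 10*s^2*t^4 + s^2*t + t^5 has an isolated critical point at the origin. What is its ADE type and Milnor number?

The Hessian of f at 0 has rank 0. Corank 2; j^3 = s^2*t has shape L^2 M (L != M), so D-series; mu = 6 gives D_6.

Type D_{6}, Milnor number mu = 6.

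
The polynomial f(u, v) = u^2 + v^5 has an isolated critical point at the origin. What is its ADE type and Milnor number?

The Hessian of f at 0 is [[2, 0], [0, 0]] with rank 1, so corank 1. A Groebner basis of the Jacobian ideal J(f) in C{u,v} is {v^4, u}; counting standard monomials gives mu = 4. Corank 1: A-series; mu = 4 gives A_4.

Type A_4, Milnor number mu = 4.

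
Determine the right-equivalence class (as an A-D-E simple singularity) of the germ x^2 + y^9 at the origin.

A8

The Hessian of f at 0 has rank 1. Corank 1: A-series; mu = 8 gives A_8.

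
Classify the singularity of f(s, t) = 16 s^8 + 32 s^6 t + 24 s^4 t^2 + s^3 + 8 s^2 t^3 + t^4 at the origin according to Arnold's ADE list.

E6

The Hessian of f at 0 has rank 0. Corank 2; j^3 = s^3 is a perfect cube, so E-series; the 4-jet and mu = 6 give E_6.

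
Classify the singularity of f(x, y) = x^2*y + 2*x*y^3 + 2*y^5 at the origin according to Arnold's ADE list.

D_{6}

The Hessian of f at 0 has rank 0. Corank 2; j^3 = x^2*y has shape L^2 M (L != M), so D-series; mu = 6 gives D_6.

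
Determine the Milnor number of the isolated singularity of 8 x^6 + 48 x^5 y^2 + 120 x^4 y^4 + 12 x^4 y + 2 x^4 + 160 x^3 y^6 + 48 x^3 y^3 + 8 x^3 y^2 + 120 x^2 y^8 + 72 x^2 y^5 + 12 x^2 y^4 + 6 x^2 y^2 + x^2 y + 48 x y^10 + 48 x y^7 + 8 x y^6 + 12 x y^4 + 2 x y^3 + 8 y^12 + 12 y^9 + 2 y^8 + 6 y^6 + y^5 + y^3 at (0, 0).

4

The Hessian of f at 0 has rank 0. Corank 2; j^3 = y*(x^2 + y^2) splits into three distinct lines over C (the quadratic factor has nonzero discriminant), so D_4.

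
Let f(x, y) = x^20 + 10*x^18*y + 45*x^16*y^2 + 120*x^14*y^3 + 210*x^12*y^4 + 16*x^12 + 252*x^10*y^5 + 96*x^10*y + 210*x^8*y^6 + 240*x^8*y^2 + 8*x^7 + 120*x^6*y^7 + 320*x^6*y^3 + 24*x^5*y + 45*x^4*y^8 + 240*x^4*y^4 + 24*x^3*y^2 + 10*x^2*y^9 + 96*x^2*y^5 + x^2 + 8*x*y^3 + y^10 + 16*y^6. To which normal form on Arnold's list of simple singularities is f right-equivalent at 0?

The Hessian of f at 0 has rank 1. Corank 1: A-series; mu = 9 gives A_9.

A9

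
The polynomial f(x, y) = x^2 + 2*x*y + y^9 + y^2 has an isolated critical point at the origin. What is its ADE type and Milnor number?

Type A_{8}, Milnor number mu = 8.

The Hessian of f at 0 has rank 1. Corank 1: A-series; mu = 8 gives A_8.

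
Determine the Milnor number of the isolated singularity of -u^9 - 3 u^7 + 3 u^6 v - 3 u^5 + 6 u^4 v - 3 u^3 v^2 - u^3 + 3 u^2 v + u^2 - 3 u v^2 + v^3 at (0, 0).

2

The Hessian of f at 0 is [[2, 0], [0, 0]] with rank 1, so corank 1. A Groebner basis of the Jacobian ideal J(f) in C{u,v} is {v^2, u}; counting standard monomials gives mu = 2. Corank 1: A-series; mu = 2 gives A_2.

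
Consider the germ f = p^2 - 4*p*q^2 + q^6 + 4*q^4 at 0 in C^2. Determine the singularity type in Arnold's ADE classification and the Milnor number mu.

The Hessian of f at 0 is [[2, 0], [0, 0]] with rank 1, so corank 1. A Groebner basis of the Jacobian ideal J(f) in C{p,q} is {p^3, p^2*q, -p/2 + q^2}; counting standard monomials gives mu = 5. Corank 1: A-series; mu = 5 gives A_5.

Type A_{5}, Milnor number mu = 5.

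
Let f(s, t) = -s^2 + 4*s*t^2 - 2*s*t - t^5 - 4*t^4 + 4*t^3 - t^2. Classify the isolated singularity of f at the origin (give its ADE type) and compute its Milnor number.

Type A_{4}, Milnor number mu = 4.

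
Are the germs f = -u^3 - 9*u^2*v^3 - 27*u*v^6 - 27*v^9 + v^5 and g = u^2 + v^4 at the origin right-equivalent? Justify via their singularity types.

No.

The Hessian of f at 0 has rank 0. Corank 2; j^3 = -u^3 is a perfect cube, so E-series; the 5-jet and mu = 8 give E_8. The Hessian of g at 0 has rank 1. Corank 1: A-series; mu = 3 gives A_3. f is E_8 but g is A_3, hence not right-equivalent.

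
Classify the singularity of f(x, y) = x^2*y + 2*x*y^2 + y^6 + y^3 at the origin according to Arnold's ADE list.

D_7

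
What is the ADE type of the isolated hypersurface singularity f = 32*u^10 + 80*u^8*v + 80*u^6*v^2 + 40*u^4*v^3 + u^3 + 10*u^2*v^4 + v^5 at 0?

The Hessian of f at 0 is [[0, 0], [0, 0]] with rank 0, so corank 2. A Groebner basis of the Jacobian ideal J(f) in C{u,v} is {v^4, u^2}; counting standard monomials gives mu = 8. Corank 2; j^3 = u^3 is a perfect cube, so E-series; the 5-jet and mu = 8 give E_8.

E_8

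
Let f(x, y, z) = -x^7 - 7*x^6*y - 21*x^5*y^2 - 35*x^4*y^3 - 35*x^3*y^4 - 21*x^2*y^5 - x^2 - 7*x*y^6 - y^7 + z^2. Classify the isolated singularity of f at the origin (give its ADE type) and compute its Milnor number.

Type A6, Milnor number mu = 6.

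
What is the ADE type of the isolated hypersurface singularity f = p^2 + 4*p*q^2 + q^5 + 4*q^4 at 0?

A4

The Hessian of f at 0 has rank 1. Corank 1: A-series; mu = 4 gives A_4.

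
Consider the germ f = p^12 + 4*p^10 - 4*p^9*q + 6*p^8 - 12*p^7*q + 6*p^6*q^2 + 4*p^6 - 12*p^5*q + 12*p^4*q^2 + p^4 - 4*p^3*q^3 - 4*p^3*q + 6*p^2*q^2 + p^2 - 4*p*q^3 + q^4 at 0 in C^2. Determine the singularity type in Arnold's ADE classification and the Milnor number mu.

Type A_{3}, Milnor number mu = 3.

The Hessian of f at 0 is [[2, 0], [0, 0]] with rank 1, so corank 1. A Groebner basis of the Jacobian ideal J(f) in C{p,q} is {q^3, p}; counting standard monomials gives mu = 3. Corank 1: A-series; mu = 3 gives A_3.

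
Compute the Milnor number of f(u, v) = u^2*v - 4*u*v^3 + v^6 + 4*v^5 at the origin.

7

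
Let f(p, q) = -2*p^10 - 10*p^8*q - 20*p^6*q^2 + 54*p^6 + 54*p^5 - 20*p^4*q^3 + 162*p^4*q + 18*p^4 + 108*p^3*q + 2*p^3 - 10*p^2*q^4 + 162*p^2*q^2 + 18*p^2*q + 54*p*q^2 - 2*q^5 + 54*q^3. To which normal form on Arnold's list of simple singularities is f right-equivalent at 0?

The Hessian of f at 0 has rank 0. Corank 2; j^3 = 2*(p + 3*q)^3 is a perfect cube, so E-series; the 5-jet and mu = 8 give E_8.

E8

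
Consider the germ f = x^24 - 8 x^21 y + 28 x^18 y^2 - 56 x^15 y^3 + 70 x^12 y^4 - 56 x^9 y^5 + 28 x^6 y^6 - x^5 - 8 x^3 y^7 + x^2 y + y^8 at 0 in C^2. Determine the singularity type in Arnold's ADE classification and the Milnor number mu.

Type D_{9}, Milnor number mu = 9.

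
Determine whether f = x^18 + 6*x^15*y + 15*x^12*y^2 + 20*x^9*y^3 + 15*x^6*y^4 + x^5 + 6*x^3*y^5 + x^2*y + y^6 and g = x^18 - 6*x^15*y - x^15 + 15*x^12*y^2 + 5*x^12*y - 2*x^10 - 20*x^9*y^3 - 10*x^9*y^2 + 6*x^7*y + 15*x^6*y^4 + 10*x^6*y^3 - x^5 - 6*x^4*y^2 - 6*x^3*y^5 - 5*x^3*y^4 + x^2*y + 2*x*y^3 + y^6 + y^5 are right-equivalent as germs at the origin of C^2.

The Hessian of f at 0 has rank 0. Corank 2; j^3 = x^2*y has shape L^2 M (L != M), so D-series; mu = 7 gives D_7. The Hessian of g at 0 has rank 0. Corank 2; j^3 = x^2*y has shape L^2 M (L != M), so D-series; mu = 7 gives D_7. Both have type D_7, hence right-equivalent.

Yes.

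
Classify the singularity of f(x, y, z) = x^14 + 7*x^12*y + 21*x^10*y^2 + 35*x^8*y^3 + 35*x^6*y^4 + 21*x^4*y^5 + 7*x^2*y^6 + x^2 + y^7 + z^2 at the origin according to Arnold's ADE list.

A_{6}

The Hessian of f at 0 has rank 2. Corank 1: A-series; mu = 6 gives A_6.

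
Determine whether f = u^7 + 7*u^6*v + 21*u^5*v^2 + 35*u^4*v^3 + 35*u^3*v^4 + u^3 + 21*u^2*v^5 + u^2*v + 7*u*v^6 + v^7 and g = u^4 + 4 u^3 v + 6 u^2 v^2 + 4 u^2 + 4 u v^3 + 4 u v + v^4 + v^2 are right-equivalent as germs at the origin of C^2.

The Hessian of f at 0 has rank 0. Corank 2; j^3 = u^2*(u + v) has shape L^2 M (L != M), so D-series; mu = 8 gives D_8. The Hessian of g at 0 has rank 1. Corank 1: A-series; mu = 3 gives A_3. f is D_8 but g is A_3, hence not right-equivalent.

No.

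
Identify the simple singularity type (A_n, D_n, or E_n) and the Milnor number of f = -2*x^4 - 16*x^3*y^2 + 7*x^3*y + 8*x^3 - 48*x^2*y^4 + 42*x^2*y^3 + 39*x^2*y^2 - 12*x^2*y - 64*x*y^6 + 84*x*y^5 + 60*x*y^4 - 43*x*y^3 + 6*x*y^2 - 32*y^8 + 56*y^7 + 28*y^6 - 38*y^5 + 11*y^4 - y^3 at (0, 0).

Type E_7, Milnor number mu = 7.

The Hessian of f at 0 is [[0, 0], [0, 0]] with rank 0, so corank 2. A Groebner basis of the Jacobian ideal J(f) in C{x,y} is {-768*x^2/3199 + 768*x*y/3199 + y^4 - 8*y^3/3199 - 192*y^2/3199, x^3 + 1188*x^2/3199 - 1188*x*y/3199 - 775*y^3/6398 + 297*y^2/3199, x^2*y + 1576*x^2/3199 - 1576*x*y/3199 - 2350*y^3/9597 + 394*y^2/3199, 224*x^2/457 + x*y^2 - 224*x*y/457 - 1357*y^3/2742 + 56*y^2/457}; counting standard monomials gives mu = 7. Corank 2; j^3 = (2*x - y)^3 is a perfect cube, so E-series; the 4-jet and mu = 7 give E_7.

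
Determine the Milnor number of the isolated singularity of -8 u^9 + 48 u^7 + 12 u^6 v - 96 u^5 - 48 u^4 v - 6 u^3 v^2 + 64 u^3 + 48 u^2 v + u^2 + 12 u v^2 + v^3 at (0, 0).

2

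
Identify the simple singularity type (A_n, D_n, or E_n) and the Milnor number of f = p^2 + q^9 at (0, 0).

The Hessian of f at 0 has rank 1. Corank 1: A-series; mu = 8 gives A_8.

Type A8, Milnor number mu = 8.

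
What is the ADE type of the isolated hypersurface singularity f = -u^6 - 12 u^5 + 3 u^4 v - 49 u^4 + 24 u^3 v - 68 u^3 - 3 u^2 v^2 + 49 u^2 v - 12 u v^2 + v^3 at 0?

D_4

The Hessian of f at 0 is [[0, 0], [0, 0]] with rank 0, so corank 2. A Groebner basis of the Jacobian ideal J(f) in C{u,v} is {v^3, u^2 - 3*v^2/47, u*v - 12*v^2/47}; counting standard monomials gives mu = 4. Corank 2; j^3 = -(4*u - v)*(17*u^2 - 8*u*v + v^2) splits into three distinct lines over C (the quadratic factor has nonzero discriminant), so D_4.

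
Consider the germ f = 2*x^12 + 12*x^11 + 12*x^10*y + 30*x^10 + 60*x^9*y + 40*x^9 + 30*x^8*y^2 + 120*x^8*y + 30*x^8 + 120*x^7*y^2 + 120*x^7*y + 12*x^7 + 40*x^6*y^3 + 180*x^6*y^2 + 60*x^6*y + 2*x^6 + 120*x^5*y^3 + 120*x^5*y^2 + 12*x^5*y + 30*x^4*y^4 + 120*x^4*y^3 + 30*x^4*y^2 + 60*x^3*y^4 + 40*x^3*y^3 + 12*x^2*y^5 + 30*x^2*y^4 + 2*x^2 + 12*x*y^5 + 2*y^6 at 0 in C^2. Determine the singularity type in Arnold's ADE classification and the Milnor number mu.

The Hessian of f at 0 is [[4, 0], [0, 0]] with rank 1, so corank 1. A Groebner basis of the Jacobian ideal J(f) in C{x,y} is {y^5, x}; counting standard monomials gives mu = 5. Corank 1: A-series; mu = 5 gives A_5.

Type A5, Milnor number mu = 5.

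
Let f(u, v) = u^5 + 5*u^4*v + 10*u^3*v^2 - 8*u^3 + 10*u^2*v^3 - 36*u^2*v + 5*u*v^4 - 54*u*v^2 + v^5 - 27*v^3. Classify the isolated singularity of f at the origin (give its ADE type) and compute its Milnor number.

Type E_8, Milnor number mu = 8.

The Hessian of f at 0 has rank 0. Corank 2; j^3 = -(2*u + 3*v)^3 is a perfect cube, so E-series; the 5-jet and mu = 8 give E_8.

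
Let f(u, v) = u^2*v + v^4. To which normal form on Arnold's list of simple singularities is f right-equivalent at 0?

The Hessian of f at 0 has rank 0. Corank 2; j^3 = u^2*v has shape L^2 M (L != M), so D-series; mu = 5 gives D_5.

D_5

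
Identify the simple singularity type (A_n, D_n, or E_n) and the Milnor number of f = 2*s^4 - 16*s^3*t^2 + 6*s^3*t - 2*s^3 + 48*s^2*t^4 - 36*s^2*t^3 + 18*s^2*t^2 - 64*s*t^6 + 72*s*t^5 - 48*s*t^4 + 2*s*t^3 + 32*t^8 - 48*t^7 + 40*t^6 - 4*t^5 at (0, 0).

The Hessian of f at 0 has rank 0. Corank 2; j^3 = -2*s^3 is a perfect cube, so E-series; the 4-jet and mu = 7 give E_7.

Type E_{7}, Milnor number mu = 7.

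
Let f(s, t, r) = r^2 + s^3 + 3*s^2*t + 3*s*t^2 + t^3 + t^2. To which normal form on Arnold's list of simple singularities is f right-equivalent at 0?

A2

The Hessian of f at 0 is [[0, 0, 0], [0, 2, 0], [0, 0, 2]] with rank 2, so corank 1. A Groebner basis of the Jacobian ideal J(f) in C{s,t,r} is {s^2, t, r}; counting standard monomials gives mu = 2. Corank 1: A-series; mu = 2 gives A_2.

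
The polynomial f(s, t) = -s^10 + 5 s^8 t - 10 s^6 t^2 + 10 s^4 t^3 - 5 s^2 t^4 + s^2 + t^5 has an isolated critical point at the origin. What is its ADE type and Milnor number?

Type A4, Milnor number mu = 4.

The Hessian of f at 0 is [[2, 0], [0, 0]] with rank 1, so corank 1. A Groebner basis of the Jacobian ideal J(f) in C{s,t} is {t^4, s}; counting standard monomials gives mu = 4. Corank 1: A-series; mu = 4 gives A_4.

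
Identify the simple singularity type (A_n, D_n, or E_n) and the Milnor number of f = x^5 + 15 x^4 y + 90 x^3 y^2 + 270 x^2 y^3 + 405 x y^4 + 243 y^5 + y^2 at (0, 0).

Type A_{4}, Milnor number mu = 4.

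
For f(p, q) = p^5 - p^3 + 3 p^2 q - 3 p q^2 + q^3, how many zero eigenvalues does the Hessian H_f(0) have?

2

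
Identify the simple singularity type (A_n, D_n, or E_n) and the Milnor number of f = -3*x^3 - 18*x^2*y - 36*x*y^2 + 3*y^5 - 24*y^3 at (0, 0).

Type E_{8}, Milnor number mu = 8.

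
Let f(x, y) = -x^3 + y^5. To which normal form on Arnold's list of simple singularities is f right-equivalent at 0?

E_8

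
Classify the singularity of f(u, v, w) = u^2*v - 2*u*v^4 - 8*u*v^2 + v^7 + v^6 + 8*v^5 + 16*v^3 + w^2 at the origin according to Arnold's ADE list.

The Hessian of f at 0 has rank 1. Corank 2; j^3 = v*(u - 4*v)^2 has shape L^2 M (L != M), so D-series; mu = 7 gives D_7.

D7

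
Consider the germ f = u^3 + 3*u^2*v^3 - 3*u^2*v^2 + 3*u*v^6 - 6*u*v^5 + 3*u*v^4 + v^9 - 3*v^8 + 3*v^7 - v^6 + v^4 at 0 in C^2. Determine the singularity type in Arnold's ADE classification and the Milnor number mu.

The Hessian of f at 0 has rank 0. Corank 2; j^3 = u^3 is a perfect cube, so E-series; the 4-jet and mu = 6 give E_6.

Type E6, Milnor number mu = 6.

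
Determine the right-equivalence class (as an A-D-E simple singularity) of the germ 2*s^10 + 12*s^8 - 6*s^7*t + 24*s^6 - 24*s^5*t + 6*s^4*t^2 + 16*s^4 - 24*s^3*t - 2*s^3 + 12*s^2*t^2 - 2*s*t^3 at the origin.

E_7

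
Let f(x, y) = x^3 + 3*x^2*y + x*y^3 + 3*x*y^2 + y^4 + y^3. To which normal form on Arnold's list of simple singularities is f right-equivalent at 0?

The Hessian of f at 0 is [[0, 0], [0, 0]] with rank 0, so corank 2. A Groebner basis of the Jacobian ideal J(f) in C{x,y} is {x^3 + 3*x^2*y + 6*x^2 + 12*x*y + 6*y^2, -3*x^2 + x*y^2 - 6*x*y - 3*y^2, 3*x^2 + 6*x*y + y^3 + 3*y^2}; counting standard monomials gives mu = 7. Corank 2; j^3 = (x + y)^3 is a perfect cube, so E-series; the 4-jet and mu = 7 give E_7.

E_7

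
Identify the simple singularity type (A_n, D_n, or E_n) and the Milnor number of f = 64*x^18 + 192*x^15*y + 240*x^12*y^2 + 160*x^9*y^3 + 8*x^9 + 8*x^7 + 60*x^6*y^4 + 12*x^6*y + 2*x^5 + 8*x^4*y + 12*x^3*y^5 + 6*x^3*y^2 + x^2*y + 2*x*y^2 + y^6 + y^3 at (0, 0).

Type D_{7}, Milnor number mu = 7.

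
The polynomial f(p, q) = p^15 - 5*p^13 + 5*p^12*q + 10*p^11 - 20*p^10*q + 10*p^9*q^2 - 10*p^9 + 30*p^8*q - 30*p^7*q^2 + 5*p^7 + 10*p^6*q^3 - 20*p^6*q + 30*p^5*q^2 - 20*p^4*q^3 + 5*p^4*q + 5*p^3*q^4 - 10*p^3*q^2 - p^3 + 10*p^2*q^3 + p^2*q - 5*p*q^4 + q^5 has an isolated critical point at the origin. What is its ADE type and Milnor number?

Type D_{6}, Milnor number mu = 6.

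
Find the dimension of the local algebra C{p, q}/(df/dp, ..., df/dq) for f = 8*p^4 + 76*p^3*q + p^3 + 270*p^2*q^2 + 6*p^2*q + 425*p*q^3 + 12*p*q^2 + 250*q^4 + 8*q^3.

The Hessian of f at 0 has rank 0. Corank 2; j^3 = (p + 2*q)^3 is a perfect cube, so E-series; the 4-jet and mu = 7 give E_7.

7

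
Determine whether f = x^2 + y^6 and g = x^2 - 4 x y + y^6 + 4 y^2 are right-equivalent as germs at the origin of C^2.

The Hessian of f at 0 has rank 1. Corank 1: A-series; mu = 5 gives A_5. The Hessian of g at 0 has rank 1. Corank 1: A-series; mu = 5 gives A_5. Both have type A_5, hence right-equivalent.

Yes.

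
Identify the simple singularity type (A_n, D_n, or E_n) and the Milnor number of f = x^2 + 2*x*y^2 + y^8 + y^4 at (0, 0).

Type A7, Milnor number mu = 7.

The Hessian of f at 0 is [[2, 0], [0, 0]] with rank 1, so corank 1. A Groebner basis of the Jacobian ideal J(f) in C{x,y} is {x^4, x^3*y, x + y^2}; counting standard monomials gives mu = 7. Corank 1: A-series; mu = 7 gives A_7.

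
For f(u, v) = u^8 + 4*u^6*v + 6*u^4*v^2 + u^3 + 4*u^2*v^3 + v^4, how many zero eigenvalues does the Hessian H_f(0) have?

2

Hessian at 0 has rank 0.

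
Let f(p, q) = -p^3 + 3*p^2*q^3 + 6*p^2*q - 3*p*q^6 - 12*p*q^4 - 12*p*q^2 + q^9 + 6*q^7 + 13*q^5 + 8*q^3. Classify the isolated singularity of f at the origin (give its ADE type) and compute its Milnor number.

The Hessian of f at 0 is [[0, 0], [0, 0]] with rank 0, so corank 2. A Groebner basis of the Jacobian ideal J(f) in C{p,q} is {-p^2/2 + p*q^3 + 2*p*q - 2*q^2, q^4, p^3 - 12*p*q^2 + 16*q^3, p^2*q - 4*p*q^2 + 4*q^3}; counting standard monomials gives mu = 8. Corank 2; j^3 = -(p - 2*q)^3 is a perfect cube, so E-series; the 5-jet and mu = 8 give E_8.

Type E8, Milnor number mu = 8.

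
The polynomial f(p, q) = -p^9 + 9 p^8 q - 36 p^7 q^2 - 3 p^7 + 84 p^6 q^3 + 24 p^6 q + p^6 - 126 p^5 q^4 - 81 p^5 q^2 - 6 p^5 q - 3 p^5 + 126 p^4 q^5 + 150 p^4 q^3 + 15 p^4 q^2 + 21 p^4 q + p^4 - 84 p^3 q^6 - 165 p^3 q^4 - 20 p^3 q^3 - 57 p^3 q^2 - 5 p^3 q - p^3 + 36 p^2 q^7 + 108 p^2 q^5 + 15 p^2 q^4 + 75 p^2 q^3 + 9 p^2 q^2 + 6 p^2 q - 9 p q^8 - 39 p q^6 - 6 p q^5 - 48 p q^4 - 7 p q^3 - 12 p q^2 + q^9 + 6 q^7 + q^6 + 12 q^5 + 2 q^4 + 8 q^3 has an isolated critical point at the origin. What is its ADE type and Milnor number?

Type E_7, Milnor number mu = 7.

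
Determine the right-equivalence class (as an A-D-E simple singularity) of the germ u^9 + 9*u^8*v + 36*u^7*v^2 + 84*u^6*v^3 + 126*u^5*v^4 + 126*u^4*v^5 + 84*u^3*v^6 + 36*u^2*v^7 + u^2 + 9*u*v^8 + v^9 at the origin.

A8

The Hessian of f at 0 is [[2, 0], [0, 0]] with rank 1, so corank 1. A Groebner basis of the Jacobian ideal J(f) in C{u,v} is {v^8, u}; counting standard monomials gives mu = 8. Corank 1: A-series; mu = 8 gives A_8.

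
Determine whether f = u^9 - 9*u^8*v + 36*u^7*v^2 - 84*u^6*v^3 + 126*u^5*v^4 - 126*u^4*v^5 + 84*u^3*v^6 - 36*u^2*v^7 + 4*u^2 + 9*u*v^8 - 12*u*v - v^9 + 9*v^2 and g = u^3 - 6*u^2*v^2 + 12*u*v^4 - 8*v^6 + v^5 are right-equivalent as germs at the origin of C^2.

The Hessian of f at 0 is [[8, -12], [-12, 18]] with rank 1, so corank 1. A Groebner basis of the Jacobian ideal J(f) in C{u,v} is {v^8, u - 3*v/2}; counting standard monomials gives mu = 8. Corank 1: A-series; mu = 8 gives A_8. The Hessian of g at 0 is [[0, 0], [0, 0]] with rank 0, so corank 2. A Groebner basis of the Jacobian ideal J(g) in C{u,v} is {v^4, u^3, -u^2/4 + u*v^2}; counting standard monomials gives mu = 8. Corank 2; j^3 = u^3 is a perfect cube, so E-series; the 5-jet and mu = 8 give E_8. f is A_8 but g is E_8, hence not right-equivalent.

No.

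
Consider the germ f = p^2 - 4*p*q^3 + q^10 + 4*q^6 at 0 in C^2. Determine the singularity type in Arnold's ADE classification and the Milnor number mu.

Type A_{9}, Milnor number mu = 9.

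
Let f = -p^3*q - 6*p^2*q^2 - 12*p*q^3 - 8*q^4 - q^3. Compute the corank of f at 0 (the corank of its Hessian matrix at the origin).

2

Hessian at 0 has rank 0.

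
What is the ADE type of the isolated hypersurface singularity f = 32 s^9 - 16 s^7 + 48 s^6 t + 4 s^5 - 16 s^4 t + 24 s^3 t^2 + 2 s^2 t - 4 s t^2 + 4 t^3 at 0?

D_{4}

The Hessian of f at 0 has rank 0. Corank 2; j^3 = 2*t*(s^2 - 2*s*t + 2*t^2) splits into three distinct lines over C (the quadratic factor has nonzero discriminant), so D_4.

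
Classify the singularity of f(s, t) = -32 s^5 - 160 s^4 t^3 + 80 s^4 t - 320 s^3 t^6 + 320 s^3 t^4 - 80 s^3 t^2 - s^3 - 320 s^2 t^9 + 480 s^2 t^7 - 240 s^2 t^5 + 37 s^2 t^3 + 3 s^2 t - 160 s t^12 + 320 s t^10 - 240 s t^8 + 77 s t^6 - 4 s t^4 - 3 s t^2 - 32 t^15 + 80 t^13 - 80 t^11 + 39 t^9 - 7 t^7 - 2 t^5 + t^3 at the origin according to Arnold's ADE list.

The Hessian of f at 0 has rank 0. Corank 2; j^3 = -(s - t)^3 is a perfect cube, so E-series; the 5-jet and mu = 8 give E_8.

E_8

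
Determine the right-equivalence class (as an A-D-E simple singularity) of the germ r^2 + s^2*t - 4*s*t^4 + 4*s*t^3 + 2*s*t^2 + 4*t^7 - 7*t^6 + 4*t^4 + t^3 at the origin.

D7

The Hessian of f at 0 has rank 1. Corank 2; j^3 = t*(s + t)^2 has shape L^2 M (L != M), so D-series; mu = 7 gives D_7.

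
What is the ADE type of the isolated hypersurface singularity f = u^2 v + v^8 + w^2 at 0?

The Hessian of f at 0 has rank 1. Corank 2; j^3 = u^2*v has shape L^2 M (L != M), so D-series; mu = 9 gives D_9.

D_{9}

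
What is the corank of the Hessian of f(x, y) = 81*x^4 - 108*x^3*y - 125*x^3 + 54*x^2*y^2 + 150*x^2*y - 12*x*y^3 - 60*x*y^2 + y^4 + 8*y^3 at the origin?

The Hessian at 0 is [[0, 0], [0, 0]] of rank 0; hence corank 2.

2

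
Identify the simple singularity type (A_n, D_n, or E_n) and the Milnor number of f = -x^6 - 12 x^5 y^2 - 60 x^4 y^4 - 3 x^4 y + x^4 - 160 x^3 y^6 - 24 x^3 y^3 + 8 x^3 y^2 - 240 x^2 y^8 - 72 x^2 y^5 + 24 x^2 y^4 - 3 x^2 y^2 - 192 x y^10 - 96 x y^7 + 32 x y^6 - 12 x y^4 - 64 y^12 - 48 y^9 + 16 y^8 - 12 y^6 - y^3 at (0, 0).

Type E6, Milnor number mu = 6.

The Hessian of f at 0 is [[0, 0], [0, 0]] with rank 0, so corank 2. A Groebner basis of the Jacobian ideal J(f) in C{x,y} is {x^3, x^2*y + y^2/2, x*y^2, y^3}; counting standard monomials gives mu = 6. Corank 2; j^3 = -y^3 is a perfect cube, so E-series; the 4-jet and mu = 6 give E_6.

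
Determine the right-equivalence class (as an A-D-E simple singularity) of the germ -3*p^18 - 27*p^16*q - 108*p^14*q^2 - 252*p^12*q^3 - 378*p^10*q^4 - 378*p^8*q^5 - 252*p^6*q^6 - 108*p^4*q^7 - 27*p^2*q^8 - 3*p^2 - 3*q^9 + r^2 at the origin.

A_8

The Hessian of f at 0 has rank 2. Corank 1: A-series; mu = 8 gives A_8.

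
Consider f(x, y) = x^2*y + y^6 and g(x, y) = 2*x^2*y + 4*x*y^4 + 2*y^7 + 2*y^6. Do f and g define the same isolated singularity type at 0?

Yes.

The Hessian of f at 0 has rank 0. Corank 2; j^3 = x^2*y has shape L^2 M (L != M), so D-series; mu = 7 gives D_7. The Hessian of g at 0 has rank 0. Corank 2; j^3 = 2*x^2*y has shape L^2 M (L != M), so D-series; mu = 7 gives D_7. Both have type D_7, hence right-equivalent.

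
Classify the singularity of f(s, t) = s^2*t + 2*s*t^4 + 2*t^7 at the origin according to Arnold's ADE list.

The Hessian of f at 0 has rank 0. Corank 2; j^3 = s^2*t has shape L^2 M (L != M), so D-series; mu = 8 gives D_8.

D8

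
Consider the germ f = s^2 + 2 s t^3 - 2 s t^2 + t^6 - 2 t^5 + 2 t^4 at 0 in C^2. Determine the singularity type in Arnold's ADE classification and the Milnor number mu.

Type A_{3}, Milnor number mu = 3.

The Hessian of f at 0 is [[2, 0], [0, 0]] with rank 1, so corank 1. A Groebner basis of the Jacobian ideal J(f) in C{s,t} is {s^2, s*t, -s + t^2}; counting standard monomials gives mu = 3. Corank 1: A-series; mu = 3 gives A_3.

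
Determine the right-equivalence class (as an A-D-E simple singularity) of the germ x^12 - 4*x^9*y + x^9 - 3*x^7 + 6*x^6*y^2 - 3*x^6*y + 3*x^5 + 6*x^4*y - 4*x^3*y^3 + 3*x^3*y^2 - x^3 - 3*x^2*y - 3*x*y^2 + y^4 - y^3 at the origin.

E_{6}

The Hessian of f at 0 has rank 0. Corank 2; j^3 = -(x + y)^3 is a perfect cube, so E-series; the 4-jet and mu = 6 give E_6.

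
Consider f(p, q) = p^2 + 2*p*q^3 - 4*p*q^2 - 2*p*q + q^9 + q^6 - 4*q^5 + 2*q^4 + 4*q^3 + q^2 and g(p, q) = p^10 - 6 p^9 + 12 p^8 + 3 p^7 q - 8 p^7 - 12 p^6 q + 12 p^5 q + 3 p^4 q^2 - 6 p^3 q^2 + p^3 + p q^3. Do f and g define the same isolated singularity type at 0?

The Hessian of f at 0 has rank 1. Corank 1: A-series; mu = 8 gives A_8. The Hessian of g at 0 has rank 0. Corank 2; j^3 = p^3 is a perfect cube, so E-series; the 4-jet and mu = 7 give E_7. f is A_8 but g is E_7, hence not right-equivalent.

No.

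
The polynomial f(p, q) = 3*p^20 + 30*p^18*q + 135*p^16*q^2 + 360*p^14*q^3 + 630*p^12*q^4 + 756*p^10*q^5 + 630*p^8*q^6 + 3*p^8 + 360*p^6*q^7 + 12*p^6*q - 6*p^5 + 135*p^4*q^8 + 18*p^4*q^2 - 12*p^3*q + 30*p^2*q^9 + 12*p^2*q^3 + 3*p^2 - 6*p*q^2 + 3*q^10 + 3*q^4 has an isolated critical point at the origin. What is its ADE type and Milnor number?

Type A_9, Milnor number mu = 9.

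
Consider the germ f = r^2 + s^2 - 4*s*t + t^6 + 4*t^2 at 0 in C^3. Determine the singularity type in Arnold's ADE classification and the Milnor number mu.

The Hessian of f at 0 has rank 2. Corank 1: A-series; mu = 5 gives A_5.

Type A_5, Milnor number mu = 5.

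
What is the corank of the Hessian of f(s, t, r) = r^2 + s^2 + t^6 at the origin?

1

Hessian at 0 has rank 2.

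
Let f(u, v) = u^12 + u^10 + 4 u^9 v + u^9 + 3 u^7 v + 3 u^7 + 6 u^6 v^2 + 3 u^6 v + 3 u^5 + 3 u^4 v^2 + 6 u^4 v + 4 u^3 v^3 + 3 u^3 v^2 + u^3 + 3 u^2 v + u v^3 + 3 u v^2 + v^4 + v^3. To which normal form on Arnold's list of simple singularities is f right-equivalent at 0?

E_{7}

The Hessian of f at 0 has rank 0. Corank 2; j^3 = (u + v)^3 is a perfect cube, so E-series; the 4-jet and mu = 7 give E_7.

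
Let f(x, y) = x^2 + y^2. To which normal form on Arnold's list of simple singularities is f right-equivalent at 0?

A_{1}

The Hessian of f at 0 has rank 2. Corank 0: nondegenerate Morse point, so A_1.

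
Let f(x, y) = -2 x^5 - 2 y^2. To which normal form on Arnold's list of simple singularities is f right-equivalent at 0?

A_4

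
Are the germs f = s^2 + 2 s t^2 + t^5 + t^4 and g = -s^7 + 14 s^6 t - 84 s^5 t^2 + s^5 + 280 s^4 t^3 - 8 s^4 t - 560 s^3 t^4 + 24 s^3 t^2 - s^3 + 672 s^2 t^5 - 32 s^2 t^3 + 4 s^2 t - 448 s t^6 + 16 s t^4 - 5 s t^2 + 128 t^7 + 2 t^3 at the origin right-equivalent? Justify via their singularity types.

The Hessian of f at 0 is [[2, 0], [0, 0]] with rank 1, so corank 1. A Groebner basis of the Jacobian ideal J(f) in C{s,t} is {s^2, s + t^2}; counting standard monomials gives mu = 4. Corank 1: A-series; mu = 4 gives A_4. The Hessian of g at 0 is [[0, 0], [0, 0]] with rank 0, so corank 2. A Groebner basis of the Jacobian ideal J(g) in C{s,t} is {s*t/6 + t^4 - t^2/6, s*t^2 - t^3, s^2 - 17*s*t/6 + 11*t^2/6}; counting standard monomials gives mu = 6. Corank 2; j^3 = -(s - 2*t)*(s - t)^2 has shape L^2 M (L != M), so D-series; mu = 6 gives D_6. f is A_4 but g is D_6, hence not right-equivalent.

No.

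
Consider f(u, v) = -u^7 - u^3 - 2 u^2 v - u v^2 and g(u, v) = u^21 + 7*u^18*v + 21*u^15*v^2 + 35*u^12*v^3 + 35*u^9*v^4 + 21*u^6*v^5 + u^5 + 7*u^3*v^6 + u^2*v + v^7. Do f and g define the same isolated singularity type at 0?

Yes.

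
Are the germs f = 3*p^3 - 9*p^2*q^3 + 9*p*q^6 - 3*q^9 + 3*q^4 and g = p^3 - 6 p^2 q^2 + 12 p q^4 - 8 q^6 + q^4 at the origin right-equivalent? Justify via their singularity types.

Yes.

The Hessian of f at 0 has rank 0. Corank 2; j^3 = 3*p^3 is a perfect cube, so E-series; the 4-jet and mu = 6 give E_6. The Hessian of g at 0 has rank 0. Corank 2; j^3 = p^3 is a perfect cube, so E-series; the 4-jet and mu = 6 give E_6. Both have type E_6, hence right-equivalent.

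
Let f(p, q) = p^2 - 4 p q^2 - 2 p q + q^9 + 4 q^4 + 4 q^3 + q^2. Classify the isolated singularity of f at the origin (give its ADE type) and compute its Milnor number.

Type A_{8}, Milnor number mu = 8.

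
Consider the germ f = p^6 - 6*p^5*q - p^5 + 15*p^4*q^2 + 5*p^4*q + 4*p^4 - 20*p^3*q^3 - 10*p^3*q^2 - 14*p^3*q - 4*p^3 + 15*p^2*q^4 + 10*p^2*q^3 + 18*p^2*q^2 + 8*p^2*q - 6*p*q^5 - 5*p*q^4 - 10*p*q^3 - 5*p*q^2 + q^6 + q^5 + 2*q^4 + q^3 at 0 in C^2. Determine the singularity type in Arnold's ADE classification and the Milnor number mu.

Type D_7, Milnor number mu = 7.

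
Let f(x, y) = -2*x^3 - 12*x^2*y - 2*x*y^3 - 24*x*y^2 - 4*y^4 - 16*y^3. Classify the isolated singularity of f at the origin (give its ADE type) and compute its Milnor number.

Type E7, Milnor number mu = 7.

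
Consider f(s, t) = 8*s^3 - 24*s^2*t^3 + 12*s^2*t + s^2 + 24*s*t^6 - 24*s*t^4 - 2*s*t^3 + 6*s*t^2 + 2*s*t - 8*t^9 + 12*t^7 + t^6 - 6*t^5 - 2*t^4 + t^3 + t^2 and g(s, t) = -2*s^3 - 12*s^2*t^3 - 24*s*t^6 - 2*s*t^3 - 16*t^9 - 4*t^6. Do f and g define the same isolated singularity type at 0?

No.

The Hessian of f at 0 is [[2, 2], [2, 2]] with rank 1, so corank 1. A Groebner basis of the Jacobian ideal J(f) in C{s,t} is {t^2, s + t}; counting standard monomials gives mu = 2. Corank 1: A-series; mu = 2 gives A_2. The Hessian of g at 0 is [[0, 0], [0, 0]] with rank 0, so corank 2. A Groebner basis of the Jacobian ideal J(g) in C{s,t} is {s^3, s*t^2, 3*s^2 + t^3}; counting standard monomials gives mu = 7. Corank 2; j^3 = -2*s^3 is a perfect cube, so E-series; the 4-jet and mu = 7 give E_7. f is A_2 but g is E_7, hence not right-equivalent.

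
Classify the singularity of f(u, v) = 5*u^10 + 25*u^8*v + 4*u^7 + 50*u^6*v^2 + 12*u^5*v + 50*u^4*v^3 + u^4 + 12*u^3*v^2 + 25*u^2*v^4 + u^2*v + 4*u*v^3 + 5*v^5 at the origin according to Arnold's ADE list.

D_6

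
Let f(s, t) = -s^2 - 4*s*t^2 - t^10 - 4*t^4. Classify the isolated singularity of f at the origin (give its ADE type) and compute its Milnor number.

Type A9, Milnor number mu = 9.

The Hessian of f at 0 has rank 1. Corank 1: A-series; mu = 9 gives A_9.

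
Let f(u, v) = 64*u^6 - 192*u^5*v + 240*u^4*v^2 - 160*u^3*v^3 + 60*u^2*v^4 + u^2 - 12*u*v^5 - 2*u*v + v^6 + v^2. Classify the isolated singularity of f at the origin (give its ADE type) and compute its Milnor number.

Type A_5, Milnor number mu = 5.

The Hessian of f at 0 has rank 1. Corank 1: A-series; mu = 5 gives A_5.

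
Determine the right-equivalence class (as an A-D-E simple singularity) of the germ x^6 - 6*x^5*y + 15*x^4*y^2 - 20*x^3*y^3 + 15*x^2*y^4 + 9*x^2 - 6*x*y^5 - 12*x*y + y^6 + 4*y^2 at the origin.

A_{5}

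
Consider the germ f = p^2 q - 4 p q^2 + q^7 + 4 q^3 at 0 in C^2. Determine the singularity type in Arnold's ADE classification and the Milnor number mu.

Type D8, Milnor number mu = 8.

The Hessian of f at 0 has rank 0. Corank 2; j^3 = q*(p - 2*q)^2 has shape L^2 M (L != M), so D-series; mu = 8 gives D_8.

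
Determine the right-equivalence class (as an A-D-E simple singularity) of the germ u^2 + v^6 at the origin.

A_5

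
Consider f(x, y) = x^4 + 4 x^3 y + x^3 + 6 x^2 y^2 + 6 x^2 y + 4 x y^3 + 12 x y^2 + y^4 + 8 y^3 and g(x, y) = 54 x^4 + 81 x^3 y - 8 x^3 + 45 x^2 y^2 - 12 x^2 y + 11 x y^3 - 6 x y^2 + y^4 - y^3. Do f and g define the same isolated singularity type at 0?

No.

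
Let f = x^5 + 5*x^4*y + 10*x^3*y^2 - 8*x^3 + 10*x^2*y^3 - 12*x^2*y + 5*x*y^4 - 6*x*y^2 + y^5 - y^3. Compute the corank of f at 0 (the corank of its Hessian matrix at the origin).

2

Hessian at 0 has rank 0.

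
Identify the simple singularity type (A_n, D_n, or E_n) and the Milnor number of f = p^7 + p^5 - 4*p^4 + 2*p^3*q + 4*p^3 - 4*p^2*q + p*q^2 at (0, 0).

Type D8, Milnor number mu = 8.

The Hessian of f at 0 is [[0, 0], [0, 0]] with rank 0, so corank 2. A Groebner basis of the Jacobian ideal J(f) in C{p,q} is {928*p^2/83 + p*q^3 - 648*p*q^2/83 - 528*p*q/83 + 274*q^3/83 + 32*q^2/83, 3776*p^2/83 - 1904*p*q^2/83 - 2240*p*q/83 + q^4 + 760*q^3/83 + 176*q^2/83, p^3 - 2*p^2 + p*q, p^2*q - 112*p^2/83 - 42*p*q^2/83 + 58*p*q/83 + 7*q^3/83 - q^2/83}; counting standard monomials gives mu = 8. Corank 2; j^3 = p*(2*p - q)^2 has shape L^2 M (L != M), so D-series; mu = 8 gives D_8.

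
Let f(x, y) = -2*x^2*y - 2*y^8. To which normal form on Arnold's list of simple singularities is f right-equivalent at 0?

D_{9}

The Hessian of f at 0 has rank 0. Corank 2; j^3 = -2*x^2*y has shape L^2 M (L != M), so D-series; mu = 9 gives D_9.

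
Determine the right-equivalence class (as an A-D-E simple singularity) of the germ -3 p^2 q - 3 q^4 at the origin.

D_{5}

The Hessian of f at 0 is [[0, 0], [0, 0]] with rank 0, so corank 2. A Groebner basis of the Jacobian ideal J(f) in C{p,q} is {p^3, p^2/4 + q^3, p*q}; counting standard monomials gives mu = 5. Corank 2; j^3 = -3*p^2*q has shape L^2 M (L != M), so D-series; mu = 5 gives D_5.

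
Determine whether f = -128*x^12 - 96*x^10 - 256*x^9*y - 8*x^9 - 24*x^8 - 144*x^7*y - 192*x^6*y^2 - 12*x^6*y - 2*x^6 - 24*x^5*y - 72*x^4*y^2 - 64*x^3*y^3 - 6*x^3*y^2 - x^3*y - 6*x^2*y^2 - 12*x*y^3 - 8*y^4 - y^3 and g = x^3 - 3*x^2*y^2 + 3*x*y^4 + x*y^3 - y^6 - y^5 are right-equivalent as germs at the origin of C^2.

Yes.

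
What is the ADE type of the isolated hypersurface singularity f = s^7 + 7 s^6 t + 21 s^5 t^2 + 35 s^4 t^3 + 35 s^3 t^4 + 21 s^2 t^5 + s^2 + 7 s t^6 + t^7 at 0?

A_6

The Hessian of f at 0 has rank 1. Corank 1: A-series; mu = 6 gives A_6.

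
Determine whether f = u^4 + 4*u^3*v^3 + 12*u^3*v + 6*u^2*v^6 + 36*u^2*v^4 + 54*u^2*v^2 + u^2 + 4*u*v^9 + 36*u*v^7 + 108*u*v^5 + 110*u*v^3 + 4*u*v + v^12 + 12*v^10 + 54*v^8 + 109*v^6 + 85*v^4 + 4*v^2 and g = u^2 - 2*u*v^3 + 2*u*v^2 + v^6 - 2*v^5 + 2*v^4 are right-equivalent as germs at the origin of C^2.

Yes.

The Hessian of f at 0 has rank 1. Corank 1: A-series; mu = 3 gives A_3. The Hessian of g at 0 has rank 1. Corank 1: A-series; mu = 3 gives A_3. Both have type A_3, hence right-equivalent.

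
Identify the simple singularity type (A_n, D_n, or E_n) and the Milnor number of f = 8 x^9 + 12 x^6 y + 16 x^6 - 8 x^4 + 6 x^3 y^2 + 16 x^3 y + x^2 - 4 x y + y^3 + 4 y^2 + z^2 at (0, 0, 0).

Type A_2, Milnor number mu = 2.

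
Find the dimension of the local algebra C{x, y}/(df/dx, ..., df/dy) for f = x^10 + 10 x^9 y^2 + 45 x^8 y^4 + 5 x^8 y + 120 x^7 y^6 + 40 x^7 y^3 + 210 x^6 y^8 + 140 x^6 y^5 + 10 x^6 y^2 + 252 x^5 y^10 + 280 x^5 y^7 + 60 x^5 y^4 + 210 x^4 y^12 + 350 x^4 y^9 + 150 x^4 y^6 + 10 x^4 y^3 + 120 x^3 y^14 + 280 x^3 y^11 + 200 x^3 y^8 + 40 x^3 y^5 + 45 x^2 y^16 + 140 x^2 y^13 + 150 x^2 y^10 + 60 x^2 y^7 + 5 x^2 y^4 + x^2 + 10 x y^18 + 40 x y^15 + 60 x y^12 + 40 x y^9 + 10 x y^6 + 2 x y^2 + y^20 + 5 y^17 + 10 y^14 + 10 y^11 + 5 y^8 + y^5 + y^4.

The Hessian of f at 0 has rank 1. Corank 1: A-series; mu = 4 gives A_4.

4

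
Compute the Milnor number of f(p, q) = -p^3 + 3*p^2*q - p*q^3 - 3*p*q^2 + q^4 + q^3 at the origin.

The Hessian of f at 0 has rank 0. Corank 2; j^3 = -(p - q)^3 is a perfect cube, so E-series; the 4-jet and mu = 7 give E_7.

7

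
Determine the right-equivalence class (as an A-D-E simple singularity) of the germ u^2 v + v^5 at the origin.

The Hessian of f at 0 is [[0, 0], [0, 0]] with rank 0, so corank 2. A Groebner basis of the Jacobian ideal J(f) in C{u,v} is {u^2/5 + v^4, u^3, u*v}; counting standard monomials gives mu = 6. Corank 2; j^3 = u^2*v has shape L^2 M (L != M), so D-series; mu = 6 gives D_6.

D_6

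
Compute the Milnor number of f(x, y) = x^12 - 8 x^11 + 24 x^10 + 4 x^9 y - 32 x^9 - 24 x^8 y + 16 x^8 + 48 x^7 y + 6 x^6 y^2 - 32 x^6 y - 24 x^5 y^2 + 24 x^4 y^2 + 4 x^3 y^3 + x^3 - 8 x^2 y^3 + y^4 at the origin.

The Hessian of f at 0 is [[0, 0], [0, 0]] with rank 0, so corank 2. A Groebner basis of the Jacobian ideal J(f) in C{x,y} is {y^3, x^2}; counting standard monomials gives mu = 6. Corank 2; j^3 = x^3 is a perfect cube, so E-series; the 4-jet and mu = 6 give E_6.

6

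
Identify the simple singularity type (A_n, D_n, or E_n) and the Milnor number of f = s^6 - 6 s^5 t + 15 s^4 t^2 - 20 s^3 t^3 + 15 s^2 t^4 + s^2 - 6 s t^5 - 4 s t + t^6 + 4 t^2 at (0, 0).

Type A_{5}, Milnor number mu = 5.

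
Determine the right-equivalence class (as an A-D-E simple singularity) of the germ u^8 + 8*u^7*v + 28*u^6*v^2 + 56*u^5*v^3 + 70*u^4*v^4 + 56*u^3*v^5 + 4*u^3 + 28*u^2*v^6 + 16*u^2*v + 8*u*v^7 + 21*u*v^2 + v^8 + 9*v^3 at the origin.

D_9

The Hessian of f at 0 is [[0, 0], [0, 0]] with rank 0, so corank 2. A Groebner basis of the Jacobian ideal J(f) in C{u,v} is {-32*u*v + v^7 - 48*v^2, u*v^2 + 3*v^3/2, u^2 + 5*u*v/2 + 3*v^2/2}; counting standard monomials gives mu = 9. Corank 2; j^3 = (u + v)*(2*u + 3*v)^2 has shape L^2 M (L != M), so D-series; mu = 9 gives D_9.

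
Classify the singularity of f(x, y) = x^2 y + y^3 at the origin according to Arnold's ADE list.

The Hessian of f at 0 is [[0, 0], [0, 0]] with rank 0, so corank 2. A Groebner basis of the Jacobian ideal J(f) in C{x,y} is {y^3, x^2 + 3*y^2, x*y}; counting standard monomials gives mu = 4. Corank 2; j^3 = y*(x^2 + y^2) splits into three distinct lines over C (the quadratic factor has nonzero discriminant), so D_4.

D_4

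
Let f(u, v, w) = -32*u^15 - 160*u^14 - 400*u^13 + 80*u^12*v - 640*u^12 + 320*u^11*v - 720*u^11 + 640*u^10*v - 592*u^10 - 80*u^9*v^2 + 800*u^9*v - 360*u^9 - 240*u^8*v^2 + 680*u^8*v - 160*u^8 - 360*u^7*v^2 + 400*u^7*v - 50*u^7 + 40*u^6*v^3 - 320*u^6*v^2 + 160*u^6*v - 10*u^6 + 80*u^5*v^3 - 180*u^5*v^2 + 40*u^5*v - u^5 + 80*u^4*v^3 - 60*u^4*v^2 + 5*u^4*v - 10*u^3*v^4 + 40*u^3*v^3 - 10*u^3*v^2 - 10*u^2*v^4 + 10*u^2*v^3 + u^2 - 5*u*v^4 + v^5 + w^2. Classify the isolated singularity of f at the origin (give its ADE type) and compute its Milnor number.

Type A_{4}, Milnor number mu = 4.

The Hessian of f at 0 has rank 2. Corank 1: A-series; mu = 4 gives A_4.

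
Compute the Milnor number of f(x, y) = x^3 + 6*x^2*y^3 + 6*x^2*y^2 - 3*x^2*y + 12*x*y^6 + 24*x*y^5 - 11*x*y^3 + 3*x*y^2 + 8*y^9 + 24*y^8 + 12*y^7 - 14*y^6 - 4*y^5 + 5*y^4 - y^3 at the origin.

7

The Hessian of f at 0 has rank 0. Corank 2; j^3 = (x - y)^3 is a perfect cube, so E-series; the 4-jet and mu = 7 give E_7.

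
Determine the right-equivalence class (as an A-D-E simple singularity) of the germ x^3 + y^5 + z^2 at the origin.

The Hessian of f at 0 is [[0, 0, 0], [0, 0, 0], [0, 0, 2]] with rank 1, so corank 2. A Groebner basis of the Jacobian ideal J(f) in C{x,y,z} is {y^4, x^2, z}; counting standard monomials gives mu = 8. Corank 2; j^3 = x^3 is a perfect cube, so E-series; the 5-jet and mu = 8 give E_8.

E_{8}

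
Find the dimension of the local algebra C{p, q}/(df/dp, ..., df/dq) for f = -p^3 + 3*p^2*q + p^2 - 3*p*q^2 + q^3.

The Hessian of f at 0 has rank 1. Corank 1: A-series; mu = 2 gives A_2.

2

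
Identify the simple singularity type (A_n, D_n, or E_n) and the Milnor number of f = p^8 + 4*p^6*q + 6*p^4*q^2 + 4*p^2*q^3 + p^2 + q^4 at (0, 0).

The Hessian of f at 0 is [[2, 0], [0, 0]] with rank 1, so corank 1. A Groebner basis of the Jacobian ideal J(f) in C{p,q} is {q^3, p}; counting standard monomials gives mu = 3. Corank 1: A-series; mu = 3 gives A_3.

Type A_{3}, Milnor number mu = 3.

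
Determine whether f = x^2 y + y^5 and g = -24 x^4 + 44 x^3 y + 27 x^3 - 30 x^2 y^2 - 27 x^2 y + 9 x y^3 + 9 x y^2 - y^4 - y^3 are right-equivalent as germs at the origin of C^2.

The Hessian of f at 0 has rank 0. Corank 2; j^3 = x^2*y has shape L^2 M (L != M), so D-series; mu = 6 gives D_6. The Hessian of g at 0 has rank 0. Corank 2; j^3 = (3*x - y)^3 is a perfect cube, so E-series; the 4-jet and mu = 7 give E_7. f is D_6 but g is E_7, hence not right-equivalent.

No.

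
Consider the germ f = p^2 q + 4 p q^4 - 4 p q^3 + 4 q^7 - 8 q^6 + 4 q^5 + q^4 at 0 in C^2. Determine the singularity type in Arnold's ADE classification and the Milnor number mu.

Type D_5, Milnor number mu = 5.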